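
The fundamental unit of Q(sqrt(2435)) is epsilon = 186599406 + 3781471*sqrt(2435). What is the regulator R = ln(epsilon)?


epsilon = 186599406 + 3781471*sqrt(2435)
= 3.7320e+08
R = ln(3.7320e+08)
= 19.7376

19.7376


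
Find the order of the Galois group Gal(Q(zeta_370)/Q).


|Gal(Q(zeta_370)/Q)| = phi(370)
= 144

144


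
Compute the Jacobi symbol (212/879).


Compute (212/879) via quadratic reciprocity:
  pull out 2: (2/879) = +1  (since 879 mod 8 = 7)
  pull out 2: (2/879) = +1  (since 879 mod 8 = 7)
  reciprocity: (53/879) -> +(879/53)
  reduce: (31/53)
  reciprocity: (31/53) -> +(53/31)
  reduce: (22/31)
  pull out 2: (2/31) = +1  (since 31 mod 8 = 7)
  reciprocity: (11/31) -> -(31/11)
  reduce: (9/11)
  reciprocity: (9/11) -> +(11/9)
  reduce: (2/9)
  pull out 2: (2/9) = +1  (since 9 mod 8 = 1)
  (1/9) = 1
Product of signs = -1

-1


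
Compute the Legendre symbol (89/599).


p = 599 is prime, so compute (89/599) with the reciprocity algorithm (Jacobi-symbol steps: pull out 2s via (2/n), flip via reciprocity, reduce):
  reciprocity: (89/599) -> +(599/89)
  reduce: (65/89)
  reciprocity: (65/89) -> +(89/65)
  reduce: (24/65)
  pull out 2: (2/65) = +1  (since 65 mod 8 = 1)
  pull out 2: (2/65) = +1  (since 65 mod 8 = 1)
  pull out 2: (2/65) = +1  (since 65 mod 8 = 1)
  reciprocity: (3/65) -> +(65/3)
  reduce: (2/3)
  pull out 2: (2/3) = -1  (since 3 mod 8 = 3)
  (1/3) = 1
Product of signs = -1
(89/599) = -1

-1


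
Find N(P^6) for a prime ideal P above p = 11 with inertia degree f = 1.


N(P^a) = p^(a*f)
= 11^(6*1)
= 11^6
= 1771561

1771561


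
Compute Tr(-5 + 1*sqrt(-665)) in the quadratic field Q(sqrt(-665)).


Tr(a + b*sqrt(d)) = (a + b*sqrt(d)) + (a - b*sqrt(d)) = 2a
= 2 * (-5)
= -10

-10


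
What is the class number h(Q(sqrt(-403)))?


K = Q(sqrt(-403)). d mod 4 = 1, so D = disc(K) = d = -403
h(K) equals the number of primitive reduced positive-definite forms (a, b, c) = a*x^2 + b*x*y + c*y^2 with b^2 - 4ac = D,
where reduced means |b| <= a <= c, with b >= 0 whenever |b| = a or a = c, and primitive means gcd(a, b, c) = 1.
Reduced forces 3a^2 <= |D| = 403, so 1 <= a <= 11; b must have the parity of D, and c = (b^2 - D)/(4a) must be an integer >= a.
Enumerate a = 1..11, b in [-a, a]:
  a=1: (1, 1, 101)  [1]
  a=2..10: none
  a=11: (11, 9, 11)  [1]
Total reduced forms: 1 + 1 = 2
h = 2

2


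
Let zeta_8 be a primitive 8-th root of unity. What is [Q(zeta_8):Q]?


The degree equals Euler's totient phi(8).
8 = 2^3
phi(8) = 4

4


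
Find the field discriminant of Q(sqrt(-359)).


For K = Q(sqrt(d)) with d squarefree: disc(K) = d if d = 1 mod 4, and disc(K) = 4d if d = 2 or 3 mod 4.
Here d = -359, and d mod 4 = 1.
d = 1 mod 4 (O_K = Z[(1+sqrt(d))/2]), so disc(K) = d = -359

-359


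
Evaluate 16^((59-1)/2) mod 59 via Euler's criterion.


p = 59 is prime and the exponent is (p-1)/2 = 29, so by Euler's criterion 16^29 = (16/59) = +1 or -1 mod 59.
Compute by square-and-multiply:
  29 = 16 + 8 + 4 + 1 (binary 11101)
  Repeated squaring mod 59: 16^1 = 16, 16^2 = 20, 16^4 = 46, 16^8 = 51, 16^16 = 5
  16^29 = 16^16 * 16^8 * 16^4 * 16^1 = 5 * 51 * 46 * 16 mod 59
    5 * 51 = 255 = 19 mod 59
    19 * 46 = 874 = 48 mod 59
    48 * 16 = 768 = 1 mod 59
  16^29 = 1 mod 59
Result 1: 16 is a quadratic residue mod 59.
16^29 mod 59 = 1

1


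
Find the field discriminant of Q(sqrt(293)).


For K = Q(sqrt(d)) with d squarefree: disc(K) = d if d = 1 mod 4, and disc(K) = 4d if d = 2 or 3 mod 4.
Here d = 293, and d mod 4 = 1.
d = 1 mod 4 (O_K = Z[(1+sqrt(d))/2]), so disc(K) = d = 293

293


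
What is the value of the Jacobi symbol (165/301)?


Compute (165/301) via quadratic reciprocity:
  reciprocity: (165/301) -> +(301/165)
  reduce: (136/165)
  pull out 2: (2/165) = -1  (since 165 mod 8 = 5)
  pull out 2: (2/165) = -1  (since 165 mod 8 = 5)
  pull out 2: (2/165) = -1  (since 165 mod 8 = 5)
  reciprocity: (17/165) -> +(165/17)
  reduce: (12/17)
  pull out 2: (2/17) = +1  (since 17 mod 8 = 1)
  pull out 2: (2/17) = +1  (since 17 mod 8 = 1)
  reciprocity: (3/17) -> +(17/3)
  reduce: (2/3)
  pull out 2: (2/3) = -1  (since 3 mod 8 = 3)
  (1/3) = 1
Product of signs = 1

1


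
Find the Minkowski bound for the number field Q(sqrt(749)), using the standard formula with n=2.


d = 749, d mod 4 = 1, so disc(K) = d = 749; |disc(K)| = 749
Real quadratic field, so n = 2, s = r2 = 0, r1 = 2
M = (n!/n^n) * (4/pi)^s * sqrt(|disc(K)|) = (2!/2^2) * (4/pi)^0 * sqrt(749)
= 0.5 * 1.000000 * 27.367864
= 13.6839

13.6839


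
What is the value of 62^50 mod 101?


p = 101 is prime and the exponent is (p-1)/2 = 50, so by Euler's criterion 62^50 = (62/101) = +1 or -1 mod 101.
Compute by square-and-multiply:
  50 = 32 + 16 + 2 (binary 110010)
  Repeated squaring mod 101: 62^1 = 62, 62^2 = 6, 62^4 = 36, 62^8 = 84, 62^16 = 87, 62^32 = 95
  62^50 = 62^32 * 62^16 * 62^2 = 95 * 87 * 6 mod 101
    95 * 87 = 8265 = 84 mod 101
    84 * 6 = 504 = 100 mod 101
  62^50 = 100 mod 101
Result 100 = p - 1 = -1 mod 101: 62 is a quadratic non-residue mod 101. As a residue in [0, p-1] the value is 100.
62^50 mod 101 = 100

100


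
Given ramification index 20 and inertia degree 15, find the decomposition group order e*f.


|D_P| = e * f
= 20 * 15
= 300

300


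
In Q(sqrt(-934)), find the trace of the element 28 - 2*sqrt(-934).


Tr(a + b*sqrt(d)) = (a + b*sqrt(d)) + (a - b*sqrt(d)) = 2a
= 2 * (28)
= 56

56


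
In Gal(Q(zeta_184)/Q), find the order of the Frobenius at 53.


The Frobenius at p in Gal(Q(zeta_n)/Q) = (Z/nZ)* is the class of p, so its order is ord_184(53), the smallest k >= 1 with 53^k = 1 mod 184.
n = 184 = 2^3 * 23, phi(184) = 88; the order divides phi(n).
Divisors of 88: 1, 2, 4, 8, 11, 22, 44, 88
Repeated squaring mod 184: 53^1 = 53, 53^2 = 49, 53^4 = 9, 53^8 = 81, 53^16 = 121, 53^32 = 105, 53^64 = 169
Test divisors in increasing order:
  k=1: 53^1 = 53 mod 184
  k=2: 53^2 = 49 mod 184
  k=4: 53^4 = 9 mod 184
  k=8: 53^8 = 81 mod 184
  k=11: 53^11 = 81 * 49 * 53 = 45 mod 184
  k=22: 53^22 = 121 * 9 * 49 = 1 mod 184  <- first divisor giving 1
Order = 22

22


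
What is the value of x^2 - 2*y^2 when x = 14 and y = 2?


x^2 - d*y^2
= 14^2 - 2*2^2
= 196 - 8
= 188

188


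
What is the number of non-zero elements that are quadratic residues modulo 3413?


For prime p, the number of non-zero quadratic residues is (p-1)/2.
= (3413-1)/2
= 1706

1706


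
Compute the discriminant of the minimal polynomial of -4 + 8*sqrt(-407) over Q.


The element -4 + 8*sqrt(-407) has minimal polynomial:
x^2 + 8*x + 26064
Discriminant = (8)^2 - 4*(26064)
= 64 - 104256
= -104192

-104192


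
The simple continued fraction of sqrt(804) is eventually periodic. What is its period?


Run the CF algorithm for sqrt(804).
a_0 = floor(sqrt(804)) = 28; set m_0=0, q_0=1.
Recurrence: m' = q*a - m,  q' = (d - m'^2)/q,  a' = floor((a_0 + m')/q').
  step 1: m=28, q=20, a=2
  step 2: m=12, q=33, a=1
  step 3: m=21, q=11, a=4
  step 4: m=23, q=25, a=2
  step 5: m=27, q=3, a=18
  step 6: m=27, q=25, a=2
  step 7: m=23, q=11, a=4
  step 8: m=21, q=33, a=1
  step 9: m=12, q=20, a=2
  step 10: m=28, q=1, a=56
a_10 = 2*a_0 = 56, so the period closes here.
sqrt(804) = [28; 2, 1, 4, 2, 18, 2, 4, 1, 2, 56]
Period length = 10

10


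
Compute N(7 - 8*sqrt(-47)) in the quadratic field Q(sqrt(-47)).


N(a + b*sqrt(d)) = a^2 - d*b^2
= (7)^2 - (-47)*(-8)^2
= 49 + 3008
= 3057

3057


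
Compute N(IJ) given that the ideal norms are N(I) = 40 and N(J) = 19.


N(IJ) = N(I) * N(J)
= 40 * 19
= 760

760


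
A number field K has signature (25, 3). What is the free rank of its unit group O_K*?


By Dirichlet's unit theorem:
rank = r1 + r2 - 1
= 25 + 3 - 1
= 27

27


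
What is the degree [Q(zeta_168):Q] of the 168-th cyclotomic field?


The degree equals Euler's totient phi(168).
168 = 2^3 * 3 * 7
phi(168) = 48

48


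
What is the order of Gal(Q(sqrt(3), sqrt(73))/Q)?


The 2 square roots of distinct primes are multiplicatively independent over Q,
so [K:Q] = 2^2 and Gal(K/Q) is isomorphic to (Z/2Z)^2.
|Gal| = 2^2 = 4

4


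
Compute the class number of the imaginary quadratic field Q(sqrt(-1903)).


K = Q(sqrt(-1903)). d mod 4 = 1, so D = disc(K) = d = -1903
h(K) equals the number of primitive reduced positive-definite forms (a, b, c) = a*x^2 + b*x*y + c*y^2 with b^2 - 4ac = D,
where reduced means |b| <= a <= c, with b >= 0 whenever |b| = a or a = c, and primitive means gcd(a, b, c) = 1.
Reduced forces 3a^2 <= |D| = 1903, so 1 <= a <= 25; b must have the parity of D, and c = (b^2 - D)/(4a) must be an integer >= a.
Enumerate a = 1..25, b in [-a, a]:
  a=1: (1, 1, 476)  [1]
  a=2: (2, -1, 238), (2, 1, 238)  [2]
  a=3: none
  a=4: (4, -1, 119), (4, 1, 119)  [2]
  a=5..6: none
  a=7: (7, -1, 68), (7, 1, 68)  [2]
  a=8: (8, -7, 61), (8, 7, 61)  [2]
  a=9..10: none
  a=11: (11, 11, 46)  [1]
  a=12..13: none
  a=14: (14, -13, 37), (14, -1, 34), (14, 1, 34), (14, 13, 37)  [4]
  a=15: none
  a=16: (16, -9, 31), (16, 9, 31)  [2]
  a=17: (17, -1, 28), (17, 1, 28)  [2]
  a=18: none
  a=19: (19, -15, 28), (19, 15, 28)  [2]
  a=20..21: none
  a=22: (22, -11, 23), (22, 11, 23)  [2]
  a=23..25: none
Total reduced forms: 1 + 2 + 2 + 2 + 2 + 1 + 4 + 2 + 2 + 2 + 2 = 22
h = 22

22


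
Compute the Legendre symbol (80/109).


p = 109 is prime, so compute (80/109) with the reciprocity algorithm (Jacobi-symbol steps: pull out 2s via (2/n), flip via reciprocity, reduce):
  pull out 2: (2/109) = -1  (since 109 mod 8 = 5)
  pull out 2: (2/109) = -1  (since 109 mod 8 = 5)
  pull out 2: (2/109) = -1  (since 109 mod 8 = 5)
  pull out 2: (2/109) = -1  (since 109 mod 8 = 5)
  reciprocity: (5/109) -> +(109/5)
  reduce: (4/5)
  pull out 2: (2/5) = -1  (since 5 mod 8 = 5)
  pull out 2: (2/5) = -1  (since 5 mod 8 = 5)
  (1/5) = 1
Product of signs = 1
(80/109) = 1

1


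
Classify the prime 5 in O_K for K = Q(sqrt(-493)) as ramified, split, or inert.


K = Q(sqrt(-493)). Since d mod 4 = 3, disc(K) = -1972.
Check p | disc: -1972 mod 5 = 3.
p does not divide disc. Compute Legendre symbol (d/p):
2^((5-1)/2) mod 5 = -1
(d/p) = -1, so p is inert: (p) stays prime with e=1, f=2, g=1.
Therefore p is inert.

inert


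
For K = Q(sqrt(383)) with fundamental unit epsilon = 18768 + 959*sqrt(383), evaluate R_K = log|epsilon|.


epsilon = 18768 + 959*sqrt(383)
= 37536.0000
R = ln(37536.0000)
= 10.5331

10.5331


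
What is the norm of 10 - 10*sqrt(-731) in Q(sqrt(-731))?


N(a + b*sqrt(d)) = a^2 - d*b^2
= (10)^2 - (-731)*(-10)^2
= 100 + 73100
= 73200

73200


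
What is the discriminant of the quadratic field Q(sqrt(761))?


For K = Q(sqrt(d)) with d squarefree: disc(K) = d if d = 1 mod 4, and disc(K) = 4d if d = 2 or 3 mod 4.
Here d = 761, and d mod 4 = 1.
d = 1 mod 4 (O_K = Z[(1+sqrt(d))/2]), so disc(K) = d = 761

761


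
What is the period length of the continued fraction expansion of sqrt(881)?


Run the CF algorithm for sqrt(881).
a_0 = floor(sqrt(881)) = 29; set m_0=0, q_0=1.
Recurrence: m' = q*a - m,  q' = (d - m'^2)/q,  a' = floor((a_0 + m')/q').
  step 1: m=29, q=40, a=1
  step 2: m=11, q=19, a=2
  step 3: m=27, q=8, a=7
  step 4: m=29, q=5, a=11
  step 5: m=26, q=41, a=1
  step 6: m=15, q=16, a=2
  step 7: m=17, q=37, a=1
  step 8: m=20, q=13, a=3
  step 9: m=19, q=40, a=1
  step 10: m=21, q=11, a=4
  step 11: m=23, q=32, a=1
  step 12: m=9, q=25, a=1
  step 13: m=16, q=25, a=1
  step 14: m=9, q=32, a=1
  step 15: m=23, q=11, a=4
  step 16: m=21, q=40, a=1
  step 17: m=19, q=13, a=3
  step 18: m=20, q=37, a=1
  step 19: m=17, q=16, a=2
  step 20: m=15, q=41, a=1
  step 21: m=26, q=5, a=11
  step 22: m=29, q=8, a=7
  step 23: m=27, q=19, a=2
  step 24: m=11, q=40, a=1
  step 25: m=29, q=1, a=58
a_25 = 2*a_0 = 58, so the period closes here.
sqrt(881) = [29; 1, 2, 7, 11, 1, 2, 1, 3, 1, 4, 1, 1, 1, 1, 4, 1, 3, 1, 2, 1, 11, 7, 2, 1, 58]
Period length = 25

25


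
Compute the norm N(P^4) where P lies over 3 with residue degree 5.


N(P^a) = p^(a*f)
= 3^(4*5)
= 3^20
= 3486784401

3486784401


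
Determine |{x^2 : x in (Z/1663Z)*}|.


For prime p, the number of non-zero quadratic residues is (p-1)/2.
= (1663-1)/2
= 831

831


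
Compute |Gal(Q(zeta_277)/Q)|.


|Gal(Q(zeta_277)/Q)| = phi(277)
= 276

276


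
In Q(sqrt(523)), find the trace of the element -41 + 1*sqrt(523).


Tr(a + b*sqrt(d)) = (a + b*sqrt(d)) + (a - b*sqrt(d)) = 2a
= 2 * (-41)
= -82

-82


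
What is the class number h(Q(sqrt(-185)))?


K = Q(sqrt(-185)). d mod 4 = 3, so D = disc(K) = 4d = -740
h(K) equals the number of primitive reduced positive-definite forms (a, b, c) = a*x^2 + b*x*y + c*y^2 with b^2 - 4ac = D,
where reduced means |b| <= a <= c, with b >= 0 whenever |b| = a or a = c, and primitive means gcd(a, b, c) = 1.
Reduced forces 3a^2 <= |D| = 740, so 1 <= a <= 15; b must have the parity of D, and c = (b^2 - D)/(4a) must be an integer >= a.
Enumerate a = 1..15, b in [-a, a]:
  a=1: (1, 0, 185)  [1]
  a=2: (2, 2, 93)  [1]
  a=3: (3, -2, 62), (3, 2, 62)  [2]
  a=4: none
  a=5: (5, 0, 37)  [1]
  a=6: (6, -2, 31), (6, 2, 31)  [2]
  a=7: (7, -4, 27), (7, 4, 27)  [2]
  a=8: none
  a=9: (9, -4, 21), (9, 4, 21)  [2]
  a=10: (10, 10, 21)  [1]
  a=11..12: none
  a=13: (13, -12, 17), (13, 12, 17)  [2]
  a=14: (14, -10, 15), (14, 10, 15)  [2]
  a=15: none
Total reduced forms: 1 + 1 + 2 + 1 + 2 + 2 + 2 + 1 + 2 + 2 = 16
h = 16

16


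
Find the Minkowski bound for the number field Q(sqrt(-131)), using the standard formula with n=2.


d = -131, d mod 4 = 1, so disc(K) = d = -131; |disc(K)| = 131
Imaginary quadratic field, so n = 2, s = r2 = 1, r1 = 0
M = (n!/n^n) * (4/pi)^s * sqrt(|disc(K)|) = (2!/2^2) * (4/pi)^1 * sqrt(131)
= 0.5 * 1.273240 * 11.445523
= 7.2864

7.2864


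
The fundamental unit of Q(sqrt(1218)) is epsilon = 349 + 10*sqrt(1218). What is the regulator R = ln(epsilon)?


epsilon = 349 + 10*sqrt(1218)
= 697.9986
R = ln(697.9986)
= 6.5482

6.5482


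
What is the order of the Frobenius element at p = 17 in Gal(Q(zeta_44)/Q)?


The Frobenius at p in Gal(Q(zeta_n)/Q) = (Z/nZ)* is the class of p, so its order is ord_44(17), the smallest k >= 1 with 17^k = 1 mod 44.
n = 44 = 2^2 * 11, phi(44) = 20; the order divides phi(n).
Divisors of 20: 1, 2, 4, 5, 10, 20
Repeated squaring mod 44: 17^1 = 17, 17^2 = 25, 17^4 = 9, 17^8 = 37, 17^16 = 5
Test divisors in increasing order:
  k=1: 17^1 = 17 mod 44
  k=2: 17^2 = 25 mod 44
  k=4: 17^4 = 9 mod 44
  k=5: 17^5 = 9 * 17 = 21 mod 44
  k=10: 17^10 = 37 * 25 = 1 mod 44  <- first divisor giving 1
Order = 10

10


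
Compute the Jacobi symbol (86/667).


Compute (86/667) via quadratic reciprocity:
  pull out 2: (2/667) = -1  (since 667 mod 8 = 3)
  reciprocity: (43/667) -> -(667/43)
  reduce: (22/43)
  pull out 2: (2/43) = -1  (since 43 mod 8 = 3)
  reciprocity: (11/43) -> -(43/11)
  reduce: (10/11)
  pull out 2: (2/11) = -1  (since 11 mod 8 = 3)
  reciprocity: (5/11) -> +(11/5)
  reduce: (1/5)
  (1/5) = 1
Product of signs = -1

-1


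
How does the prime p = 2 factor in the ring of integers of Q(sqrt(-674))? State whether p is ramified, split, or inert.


K = Q(sqrt(-674)). Since d mod 4 = 2, disc(K) = -2696.
Check p | disc: -2696 mod 2 = 0.
p divides disc, so p ramifies: (p) = P^2 with e=2, f=1, g=1.
Therefore p is ramified.

ramified


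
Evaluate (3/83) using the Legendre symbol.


p = 83 is prime, so compute (3/83) with the reciprocity algorithm (Jacobi-symbol steps: pull out 2s via (2/n), flip via reciprocity, reduce):
  reciprocity: (3/83) -> -(83/3)
  reduce: (2/3)
  pull out 2: (2/3) = -1  (since 3 mod 8 = 3)
  (1/3) = 1
Product of signs = 1
(3/83) = 1

1


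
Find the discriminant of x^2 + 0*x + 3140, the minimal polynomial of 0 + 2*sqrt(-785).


The element 0 + 2*sqrt(-785) has minimal polynomial:
x^2 + 0*x + 3140
Discriminant = (0)^2 - 4*(3140)
= 0 - 12560
= -12560

-12560


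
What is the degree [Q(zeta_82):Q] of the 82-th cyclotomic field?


The degree equals Euler's totient phi(82).
82 = 2 * 41
phi(82) = 40

40


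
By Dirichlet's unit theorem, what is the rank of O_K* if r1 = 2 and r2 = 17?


By Dirichlet's unit theorem:
rank = r1 + r2 - 1
= 2 + 17 - 1
= 18

18


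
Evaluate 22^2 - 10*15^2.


x^2 - d*y^2
= 22^2 - 10*15^2
= 484 - 2250
= -1766

-1766


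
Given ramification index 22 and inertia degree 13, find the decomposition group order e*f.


|D_P| = e * f
= 22 * 13
= 286

286


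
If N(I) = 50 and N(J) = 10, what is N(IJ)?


N(IJ) = N(I) * N(J)
= 50 * 10
= 500

500


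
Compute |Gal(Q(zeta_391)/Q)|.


|Gal(Q(zeta_391)/Q)| = phi(391)
= 352

352


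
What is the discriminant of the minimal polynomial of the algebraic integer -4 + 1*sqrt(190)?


The element -4 + 1*sqrt(190) has minimal polynomial:
x^2 + 8*x - 174
Discriminant = (8)^2 - 4*(-174)
= 64 + 696
= 760

760


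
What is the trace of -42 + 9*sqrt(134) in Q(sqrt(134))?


Tr(a + b*sqrt(d)) = (a + b*sqrt(d)) + (a - b*sqrt(d)) = 2a
= 2 * (-42)
= -84

-84


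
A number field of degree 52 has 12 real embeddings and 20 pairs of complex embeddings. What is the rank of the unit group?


By Dirichlet's unit theorem:
rank = r1 + r2 - 1
= 12 + 20 - 1
= 31

31


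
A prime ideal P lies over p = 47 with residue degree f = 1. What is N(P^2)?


N(P^a) = p^(a*f)
= 47^(2*1)
= 47^2
= 2209

2209


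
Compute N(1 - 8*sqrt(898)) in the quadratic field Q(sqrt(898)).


N(a + b*sqrt(d)) = a^2 - d*b^2
= (1)^2 - (898)*(-8)^2
= 1 - 57472
= -57471

-57471


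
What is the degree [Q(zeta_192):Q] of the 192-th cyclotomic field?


The degree equals Euler's totient phi(192).
192 = 2^6 * 3
phi(192) = 64

64


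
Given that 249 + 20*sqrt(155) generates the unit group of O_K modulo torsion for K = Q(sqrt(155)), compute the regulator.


epsilon = 249 + 20*sqrt(155)
= 497.9980
R = ln(497.9980)
= 6.2106

6.2106


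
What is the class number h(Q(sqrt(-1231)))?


K = Q(sqrt(-1231)). d mod 4 = 1, so D = disc(K) = d = -1231
h(K) equals the number of primitive reduced positive-definite forms (a, b, c) = a*x^2 + b*x*y + c*y^2 with b^2 - 4ac = D,
where reduced means |b| <= a <= c, with b >= 0 whenever |b| = a or a = c, and primitive means gcd(a, b, c) = 1.
Reduced forces 3a^2 <= |D| = 1231, so 1 <= a <= 20; b must have the parity of D, and c = (b^2 - D)/(4a) must be an integer >= a.
Enumerate a = 1..20, b in [-a, a]:
  a=1: (1, 1, 308)  [1]
  a=2: (2, -1, 154), (2, 1, 154)  [2]
  a=3: none
  a=4: (4, -1, 77), (4, 1, 77)  [2]
  a=5: (5, -3, 62), (5, 3, 62)  [2]
  a=6: none
  a=7: (7, -1, 44), (7, 1, 44)  [2]
  a=8: (8, -7, 40), (8, 7, 40)  [2]
  a=9: none
  a=10: (10, -7, 32), (10, -3, 31), (10, 3, 31), (10, 7, 32)  [4]
  a=11: (11, -1, 28), (11, 1, 28)  [2]
  a=12: none
  a=13: (13, -11, 26), (13, 11, 26)  [2]
  a=14: (14, -13, 25), (14, -1, 22), (14, 1, 22), (14, 13, 25)  [4]
  a=15: none
  a=16: (16, -7, 20), (16, 7, 20)  [2]
  a=17..18: none
  a=19: (19, -17, 20), (19, 17, 20)  [2]
  a=20: none
Total reduced forms: 1 + 2 + 2 + 2 + 2 + 2 + 4 + 2 + 2 + 4 + 2 + 2 = 27
h = 27

27


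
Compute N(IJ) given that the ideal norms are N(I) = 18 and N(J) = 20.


N(IJ) = N(I) * N(J)
= 18 * 20
= 360

360


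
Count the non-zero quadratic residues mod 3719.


For prime p, the number of non-zero quadratic residues is (p-1)/2.
= (3719-1)/2
= 1859

1859


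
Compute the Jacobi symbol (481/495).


Compute (481/495) via quadratic reciprocity:
  reciprocity: (481/495) -> +(495/481)
  reduce: (14/481)
  pull out 2: (2/481) = +1  (since 481 mod 8 = 1)
  reciprocity: (7/481) -> +(481/7)
  reduce: (5/7)
  reciprocity: (5/7) -> +(7/5)
  reduce: (2/5)
  pull out 2: (2/5) = -1  (since 5 mod 8 = 5)
  (1/5) = 1
Product of signs = -1

-1


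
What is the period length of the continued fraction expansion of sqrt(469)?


Run the CF algorithm for sqrt(469).
a_0 = floor(sqrt(469)) = 21; set m_0=0, q_0=1.
Recurrence: m' = q*a - m,  q' = (d - m'^2)/q,  a' = floor((a_0 + m')/q').
  step 1: m=21, q=28, a=1
  step 2: m=7, q=15, a=1
  step 3: m=8, q=27, a=1
  step 4: m=19, q=4, a=10
  step 5: m=21, q=7, a=6
  step 6: m=21, q=4, a=10
  step 7: m=19, q=27, a=1
  step 8: m=8, q=15, a=1
  step 9: m=7, q=28, a=1
  step 10: m=21, q=1, a=42
a_10 = 2*a_0 = 42, so the period closes here.
sqrt(469) = [21; 1, 1, 1, 10, 6, 10, 1, 1, 1, 42]
Period length = 10

10


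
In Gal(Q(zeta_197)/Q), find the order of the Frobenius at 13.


The Frobenius at p in Gal(Q(zeta_n)/Q) = (Z/nZ)* is the class of p, so its order is ord_197(13), the smallest k >= 1 with 13^k = 1 mod 197.
n = 197 = 197, phi(197) = 196; the order divides phi(n).
Divisors of 196: 1, 2, 4, 7, 14, 28, 49, 98, 196
Repeated squaring mod 197: 13^1 = 13, 13^2 = 169, 13^4 = 193, 13^8 = 16, 13^16 = 59, 13^32 = 132, 13^64 = 88, 13^128 = 61
Test divisors in increasing order:
  k=1: 13^1 = 13 mod 197
  k=2: 13^2 = 169 mod 197
  k=4: 13^4 = 193 mod 197
  k=7: 13^7 = 193 * 169 * 13 = 77 mod 197
  k=14: 13^14 = 16 * 193 * 169 = 19 mod 197
  k=28: 13^28 = 59 * 16 * 193 = 164 mod 197
  k=49: 13^49 = 132 * 59 * 13 = 183 mod 197
  k=98: 13^98 = 88 * 132 * 169 = 196 mod 197
  k=196: 13^196 = 61 * 88 * 193 = 1 mod 197  <- first divisor giving 1
Order = 196

196


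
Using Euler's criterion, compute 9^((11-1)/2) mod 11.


p = 11 is prime and the exponent is (p-1)/2 = 5, so by Euler's criterion 9^5 = (9/11) = +1 or -1 mod 11.
Compute by square-and-multiply:
  5 = 4 + 1 (binary 101)
  Repeated squaring mod 11: 9^1 = 9, 9^2 = 4, 9^4 = 5
  9^5 = 9^4 * 9^1 = 5 * 9 mod 11
    5 * 9 = 45 = 1 mod 11
  9^5 = 1 mod 11
Result 1: 9 is a quadratic residue mod 11.
9^5 mod 11 = 1

1


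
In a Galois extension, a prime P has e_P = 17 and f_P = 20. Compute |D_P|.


|D_P| = e * f
= 17 * 20
= 340

340


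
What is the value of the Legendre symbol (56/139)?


p = 139 is prime, so compute (56/139) with the reciprocity algorithm (Jacobi-symbol steps: pull out 2s via (2/n), flip via reciprocity, reduce):
  pull out 2: (2/139) = -1  (since 139 mod 8 = 3)
  pull out 2: (2/139) = -1  (since 139 mod 8 = 3)
  pull out 2: (2/139) = -1  (since 139 mod 8 = 3)
  reciprocity: (7/139) -> -(139/7)
  reduce: (6/7)
  pull out 2: (2/7) = +1  (since 7 mod 8 = 7)
  reciprocity: (3/7) -> -(7/3)
  reduce: (1/3)
  (1/3) = 1
Product of signs = -1
(56/139) = -1

-1


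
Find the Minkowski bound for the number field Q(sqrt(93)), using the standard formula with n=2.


d = 93, d mod 4 = 1, so disc(K) = d = 93; |disc(K)| = 93
Real quadratic field, so n = 2, s = r2 = 0, r1 = 2
M = (n!/n^n) * (4/pi)^s * sqrt(|disc(K)|) = (2!/2^2) * (4/pi)^0 * sqrt(93)
= 0.5 * 1.000000 * 9.643651
= 4.8218

4.8218


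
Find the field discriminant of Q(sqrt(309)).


For K = Q(sqrt(d)) with d squarefree: disc(K) = d if d = 1 mod 4, and disc(K) = 4d if d = 2 or 3 mod 4.
Here d = 309, and d mod 4 = 1.
d = 1 mod 4 (O_K = Z[(1+sqrt(d))/2]), so disc(K) = d = 309

309


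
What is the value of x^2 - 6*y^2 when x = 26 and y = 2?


x^2 - d*y^2
= 26^2 - 6*2^2
= 676 - 24
= 652

652


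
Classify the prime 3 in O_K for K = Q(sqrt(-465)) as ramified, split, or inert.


K = Q(sqrt(-465)). Since d mod 4 = 3, disc(K) = -1860.
Check p | disc: -1860 mod 3 = 0.
p divides disc, so p ramifies: (p) = P^2 with e=2, f=1, g=1.
Therefore p is ramified.

ramified


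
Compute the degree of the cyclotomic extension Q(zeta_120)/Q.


The degree equals Euler's totient phi(120).
120 = 2^3 * 3 * 5
phi(120) = 32

32


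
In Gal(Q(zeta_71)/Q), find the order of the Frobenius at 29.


The Frobenius at p in Gal(Q(zeta_n)/Q) = (Z/nZ)* is the class of p, so its order is ord_71(29), the smallest k >= 1 with 29^k = 1 mod 71.
n = 71 = 71, phi(71) = 70; the order divides phi(n).
Divisors of 70: 1, 2, 5, 7, 10, 14, 35, 70
Repeated squaring mod 71: 29^1 = 29, 29^2 = 60, 29^4 = 50, 29^8 = 15, 29^16 = 12, 29^32 = 2, 29^64 = 4
Test divisors in increasing order:
  k=1: 29^1 = 29 mod 71
  k=2: 29^2 = 60 mod 71
  k=5: 29^5 = 50 * 29 = 30 mod 71
  k=7: 29^7 = 50 * 60 * 29 = 25 mod 71
  k=10: 29^10 = 15 * 60 = 48 mod 71
  k=14: 29^14 = 15 * 50 * 60 = 57 mod 71
  k=35: 29^35 = 2 * 60 * 29 = 1 mod 71  <- first divisor giving 1
Order = 35

35


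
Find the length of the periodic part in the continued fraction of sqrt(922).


Run the CF algorithm for sqrt(922).
a_0 = floor(sqrt(922)) = 30; set m_0=0, q_0=1.
Recurrence: m' = q*a - m,  q' = (d - m'^2)/q,  a' = floor((a_0 + m')/q').
  step 1: m=30, q=22, a=2
  step 2: m=14, q=33, a=1
  step 3: m=19, q=17, a=2
  step 4: m=15, q=41, a=1
  step 5: m=26, q=6, a=9
  step 6: m=28, q=23, a=2
  step 7: m=18, q=26, a=1
  step 8: m=8, q=33, a=1
  step 9: m=25, q=9, a=6
  step 10: m=29, q=9, a=6
  step 11: m=25, q=33, a=1
  step 12: m=8, q=26, a=1
  step 13: m=18, q=23, a=2
  step 14: m=28, q=6, a=9
  step 15: m=26, q=41, a=1
  step 16: m=15, q=17, a=2
  step 17: m=19, q=33, a=1
  step 18: m=14, q=22, a=2
  step 19: m=30, q=1, a=60
a_19 = 2*a_0 = 60, so the period closes here.
sqrt(922) = [30; 2, 1, 2, 1, 9, 2, 1, 1, 6, 6, 1, 1, 2, 9, 1, 2, 1, 2, 60]
Period length = 19

19


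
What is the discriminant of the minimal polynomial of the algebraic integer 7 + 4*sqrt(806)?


The element 7 + 4*sqrt(806) has minimal polynomial:
x^2 - 14*x - 12847
Discriminant = (-14)^2 - 4*(-12847)
= 196 + 51388
= 51584

51584


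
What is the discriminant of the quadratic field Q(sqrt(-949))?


For K = Q(sqrt(d)) with d squarefree: disc(K) = d if d = 1 mod 4, and disc(K) = 4d if d = 2 or 3 mod 4.
Here d = -949, and d mod 4 = 3.
d = 3 mod 4, not 1 (O_K = Z[sqrt(d)]), so disc(K) = 4d = 4 * (-949) = -3796

-3796


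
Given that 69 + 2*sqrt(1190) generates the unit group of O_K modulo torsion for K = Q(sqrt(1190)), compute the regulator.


epsilon = 69 + 2*sqrt(1190)
= 137.9928
R = ln(137.9928)
= 4.9272

4.9272


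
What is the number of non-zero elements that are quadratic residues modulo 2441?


For prime p, the number of non-zero quadratic residues is (p-1)/2.
= (2441-1)/2
= 1220

1220


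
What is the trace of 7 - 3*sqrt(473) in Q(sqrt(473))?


Tr(a + b*sqrt(d)) = (a + b*sqrt(d)) + (a - b*sqrt(d)) = 2a
= 2 * (7)
= 14

14


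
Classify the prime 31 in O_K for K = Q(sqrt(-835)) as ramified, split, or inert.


K = Q(sqrt(-835)). Since d mod 4 = 1, disc(K) = -835.
Check p | disc: -835 mod 31 = 2.
p does not divide disc. Compute Legendre symbol (d/p):
2^((31-1)/2) mod 31 = 1
(d/p) = 1, so p splits: (p) = P*P' with e=1, f=1, g=2.
Therefore p is split.

split


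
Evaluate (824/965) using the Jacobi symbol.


Compute (824/965) via quadratic reciprocity:
  pull out 2: (2/965) = -1  (since 965 mod 8 = 5)
  pull out 2: (2/965) = -1  (since 965 mod 8 = 5)
  pull out 2: (2/965) = -1  (since 965 mod 8 = 5)
  reciprocity: (103/965) -> +(965/103)
  reduce: (38/103)
  pull out 2: (2/103) = +1  (since 103 mod 8 = 7)
  reciprocity: (19/103) -> -(103/19)
  reduce: (8/19)
  pull out 2: (2/19) = -1  (since 19 mod 8 = 3)
  pull out 2: (2/19) = -1  (since 19 mod 8 = 3)
  pull out 2: (2/19) = -1  (since 19 mod 8 = 3)
  (1/19) = 1
Product of signs = -1

-1


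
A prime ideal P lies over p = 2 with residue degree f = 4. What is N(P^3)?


N(P^a) = p^(a*f)
= 2^(3*4)
= 2^12
= 4096

4096


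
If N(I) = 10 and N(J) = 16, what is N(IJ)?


N(IJ) = N(I) * N(J)
= 10 * 16
= 160

160


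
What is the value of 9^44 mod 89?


p = 89 is prime and the exponent is (p-1)/2 = 44, so by Euler's criterion 9^44 = (9/89) = +1 or -1 mod 89.
Compute by square-and-multiply:
  44 = 32 + 8 + 4 (binary 101100)
  Repeated squaring mod 89: 9^1 = 9, 9^2 = 81, 9^4 = 64, 9^8 = 2, 9^16 = 4, 9^32 = 16
  9^44 = 9^32 * 9^8 * 9^4 = 16 * 2 * 64 mod 89
    16 * 2 = 32 = 32 mod 89
    32 * 64 = 2048 = 1 mod 89
  9^44 = 1 mod 89
Result 1: 9 is a quadratic residue mod 89.
9^44 mod 89 = 1

1


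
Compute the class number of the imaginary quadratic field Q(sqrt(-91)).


K = Q(sqrt(-91)). d mod 4 = 1, so D = disc(K) = d = -91
h(K) equals the number of primitive reduced positive-definite forms (a, b, c) = a*x^2 + b*x*y + c*y^2 with b^2 - 4ac = D,
where reduced means |b| <= a <= c, with b >= 0 whenever |b| = a or a = c, and primitive means gcd(a, b, c) = 1.
Reduced forces 3a^2 <= |D| = 91, so 1 <= a <= 5; b must have the parity of D, and c = (b^2 - D)/(4a) must be an integer >= a.
Enumerate a = 1..5, b in [-a, a]:
  a=1: (1, 1, 23)  [1]
  a=2..4: none
  a=5: (5, 3, 5)  [1]
Total reduced forms: 1 + 1 = 2
h = 2

2


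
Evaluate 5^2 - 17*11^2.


x^2 - d*y^2
= 5^2 - 17*11^2
= 25 - 2057
= -2032

-2032


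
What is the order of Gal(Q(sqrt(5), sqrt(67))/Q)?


The 2 square roots of distinct primes are multiplicatively independent over Q,
so [K:Q] = 2^2 and Gal(K/Q) is isomorphic to (Z/2Z)^2.
|Gal| = 2^2 = 4

4


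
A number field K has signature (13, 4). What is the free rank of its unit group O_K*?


By Dirichlet's unit theorem:
rank = r1 + r2 - 1
= 13 + 4 - 1
= 16

16


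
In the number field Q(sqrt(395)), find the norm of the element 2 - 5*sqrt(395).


N(a + b*sqrt(d)) = a^2 - d*b^2
= (2)^2 - (395)*(-5)^2
= 4 - 9875
= -9871

-9871


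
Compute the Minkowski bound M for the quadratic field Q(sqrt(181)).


d = 181, d mod 4 = 1, so disc(K) = d = 181; |disc(K)| = 181
Real quadratic field, so n = 2, s = r2 = 0, r1 = 2
M = (n!/n^n) * (4/pi)^s * sqrt(|disc(K)|) = (2!/2^2) * (4/pi)^0 * sqrt(181)
= 0.5 * 1.000000 * 13.453624
= 6.7268

6.7268


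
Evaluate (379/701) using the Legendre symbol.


p = 701 is prime, so compute (379/701) with the reciprocity algorithm (Jacobi-symbol steps: pull out 2s via (2/n), flip via reciprocity, reduce):
  reciprocity: (379/701) -> +(701/379)
  reduce: (322/379)
  pull out 2: (2/379) = -1  (since 379 mod 8 = 3)
  reciprocity: (161/379) -> +(379/161)
  reduce: (57/161)
  reciprocity: (57/161) -> +(161/57)
  reduce: (47/57)
  reciprocity: (47/57) -> +(57/47)
  reduce: (10/47)
  pull out 2: (2/47) = +1  (since 47 mod 8 = 7)
  reciprocity: (5/47) -> +(47/5)
  reduce: (2/5)
  pull out 2: (2/5) = -1  (since 5 mod 8 = 5)
  (1/5) = 1
Product of signs = 1
(379/701) = 1

1


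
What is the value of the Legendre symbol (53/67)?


p = 67 is prime, so compute (53/67) with the reciprocity algorithm (Jacobi-symbol steps: pull out 2s via (2/n), flip via reciprocity, reduce):
  reciprocity: (53/67) -> +(67/53)
  reduce: (14/53)
  pull out 2: (2/53) = -1  (since 53 mod 8 = 5)
  reciprocity: (7/53) -> +(53/7)
  reduce: (4/7)
  pull out 2: (2/7) = +1  (since 7 mod 8 = 7)
  pull out 2: (2/7) = +1  (since 7 mod 8 = 7)
  (1/7) = 1
Product of signs = -1
(53/67) = -1

-1


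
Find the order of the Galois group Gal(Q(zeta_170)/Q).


|Gal(Q(zeta_170)/Q)| = phi(170)
= 64

64


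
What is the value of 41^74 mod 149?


p = 149 is prime and the exponent is (p-1)/2 = 74, so by Euler's criterion 41^74 = (41/149) = +1 or -1 mod 149.
Compute by square-and-multiply:
  74 = 64 + 8 + 2 (binary 1001010)
  Repeated squaring mod 149: 41^1 = 41, 41^2 = 42, 41^4 = 125, 41^8 = 129, 41^16 = 102, 41^32 = 123, 41^64 = 80
  41^74 = 41^64 * 41^8 * 41^2 = 80 * 129 * 42 mod 149
    80 * 129 = 10320 = 39 mod 149
    39 * 42 = 1638 = 148 mod 149
  41^74 = 148 mod 149
Result 148 = p - 1 = -1 mod 149: 41 is a quadratic non-residue mod 149. As a residue in [0, p-1] the value is 148.
41^74 mod 149 = 148

148


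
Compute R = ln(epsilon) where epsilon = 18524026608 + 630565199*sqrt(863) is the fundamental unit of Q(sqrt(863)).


epsilon = 18524026608 + 630565199*sqrt(863)
= 3.7048e+10
R = ln(3.7048e+10)
= 24.3355

24.3355


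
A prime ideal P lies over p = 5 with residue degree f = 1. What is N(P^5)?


N(P^a) = p^(a*f)
= 5^(5*1)
= 5^5
= 3125

3125


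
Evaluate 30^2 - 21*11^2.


x^2 - d*y^2
= 30^2 - 21*11^2
= 900 - 2541
= -1641

-1641


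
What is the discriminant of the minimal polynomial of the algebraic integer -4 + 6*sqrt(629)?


The element -4 + 6*sqrt(629) has minimal polynomial:
x^2 + 8*x - 22628
Discriminant = (8)^2 - 4*(-22628)
= 64 + 90512
= 90576

90576


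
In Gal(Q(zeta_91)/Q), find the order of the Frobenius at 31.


The Frobenius at p in Gal(Q(zeta_n)/Q) = (Z/nZ)* is the class of p, so its order is ord_91(31), the smallest k >= 1 with 31^k = 1 mod 91.
n = 91 = 7 * 13, phi(91) = 72; the order divides phi(n).
Divisors of 72: 1, 2, 3, 4, 6, 8, 9, 12, 18, 24, 36, 72
Repeated squaring mod 91: 31^1 = 31, 31^2 = 51, 31^4 = 53, 31^8 = 79, 31^16 = 53, 31^32 = 79, 31^64 = 53
Test divisors in increasing order:
  k=1: 31^1 = 31 mod 91
  k=2: 31^2 = 51 mod 91
  k=3: 31^3 = 51 * 31 = 34 mod 91
  k=4: 31^4 = 53 mod 91
  k=6: 31^6 = 53 * 51 = 64 mod 91
  k=8: 31^8 = 79 mod 91
  k=9: 31^9 = 79 * 31 = 83 mod 91
  k=12: 31^12 = 79 * 53 = 1 mod 91  <- first divisor giving 1
Order = 12

12


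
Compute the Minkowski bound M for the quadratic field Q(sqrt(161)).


d = 161, d mod 4 = 1, so disc(K) = d = 161; |disc(K)| = 161
Real quadratic field, so n = 2, s = r2 = 0, r1 = 2
M = (n!/n^n) * (4/pi)^s * sqrt(|disc(K)|) = (2!/2^2) * (4/pi)^0 * sqrt(161)
= 0.5 * 1.000000 * 12.688578
= 6.3443

6.3443


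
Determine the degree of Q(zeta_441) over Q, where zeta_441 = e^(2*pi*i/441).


The degree equals Euler's totient phi(441).
441 = 3^2 * 7^2
phi(441) = 252

252


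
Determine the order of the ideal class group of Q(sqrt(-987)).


K = Q(sqrt(-987)). d mod 4 = 1, so D = disc(K) = d = -987
h(K) equals the number of primitive reduced positive-definite forms (a, b, c) = a*x^2 + b*x*y + c*y^2 with b^2 - 4ac = D,
where reduced means |b| <= a <= c, with b >= 0 whenever |b| = a or a = c, and primitive means gcd(a, b, c) = 1.
Reduced forces 3a^2 <= |D| = 987, so 1 <= a <= 18; b must have the parity of D, and c = (b^2 - D)/(4a) must be an integer >= a.
Enumerate a = 1..18, b in [-a, a]:
  a=1: (1, 1, 247)  [1]
  a=2: none
  a=3: (3, 3, 83)  [1]
  a=4..6: none
  a=7: (7, 7, 37)  [1]
  a=8..10: none
  a=11: (11, -5, 23), (11, 5, 23)  [2]
  a=12: none
  a=13: (13, -1, 19), (13, 1, 19)  [2]
  a=14..16: none
  a=17: (17, 13, 17)  [1]
  a=18: none
Total reduced forms: 1 + 1 + 1 + 2 + 2 + 1 = 8
h = 8

8


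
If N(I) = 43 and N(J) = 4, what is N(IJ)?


N(IJ) = N(I) * N(J)
= 43 * 4
= 172

172


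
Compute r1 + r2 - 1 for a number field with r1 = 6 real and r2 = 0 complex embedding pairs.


By Dirichlet's unit theorem:
rank = r1 + r2 - 1
= 6 + 0 - 1
= 5

5


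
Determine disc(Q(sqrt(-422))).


For K = Q(sqrt(d)) with d squarefree: disc(K) = d if d = 1 mod 4, and disc(K) = 4d if d = 2 or 3 mod 4.
Here d = -422, and d mod 4 = 2.
d = 2 mod 4, not 1 (O_K = Z[sqrt(d)]), so disc(K) = 4d = 4 * (-422) = -1688

-1688


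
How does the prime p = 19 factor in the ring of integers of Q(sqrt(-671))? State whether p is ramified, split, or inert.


K = Q(sqrt(-671)). Since d mod 4 = 1, disc(K) = -671.
Check p | disc: -671 mod 19 = 13.
p does not divide disc. Compute Legendre symbol (d/p):
13^((19-1)/2) mod 19 = -1
(d/p) = -1, so p is inert: (p) stays prime with e=1, f=2, g=1.
Therefore p is inert.

inert


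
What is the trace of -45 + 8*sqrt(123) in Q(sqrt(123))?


Tr(a + b*sqrt(d)) = (a + b*sqrt(d)) + (a - b*sqrt(d)) = 2a
= 2 * (-45)
= -90

-90


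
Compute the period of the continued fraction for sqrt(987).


Run the CF algorithm for sqrt(987).
a_0 = floor(sqrt(987)) = 31; set m_0=0, q_0=1.
Recurrence: m' = q*a - m,  q' = (d - m'^2)/q,  a' = floor((a_0 + m')/q').
  step 1: m=31, q=26, a=2
  step 2: m=21, q=21, a=2
  step 3: m=21, q=26, a=2
  step 4: m=31, q=1, a=62
a_4 = 2*a_0 = 62, so the period closes here.
sqrt(987) = [31; 2, 2, 2, 62]
Period length = 4

4


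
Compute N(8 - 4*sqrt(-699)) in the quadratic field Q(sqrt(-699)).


N(a + b*sqrt(d)) = a^2 - d*b^2
= (8)^2 - (-699)*(-4)^2
= 64 + 11184
= 11248

11248


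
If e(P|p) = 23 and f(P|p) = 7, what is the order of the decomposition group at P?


|D_P| = e * f
= 23 * 7
= 161

161


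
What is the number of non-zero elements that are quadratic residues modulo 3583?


For prime p, the number of non-zero quadratic residues is (p-1)/2.
= (3583-1)/2
= 1791

1791


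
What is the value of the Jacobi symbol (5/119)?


Compute (5/119) via quadratic reciprocity:
  reciprocity: (5/119) -> +(119/5)
  reduce: (4/5)
  pull out 2: (2/5) = -1  (since 5 mod 8 = 5)
  pull out 2: (2/5) = -1  (since 5 mod 8 = 5)
  (1/5) = 1
Product of signs = 1

1


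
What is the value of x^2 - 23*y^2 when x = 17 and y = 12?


x^2 - d*y^2
= 17^2 - 23*12^2
= 289 - 3312
= -3023

-3023


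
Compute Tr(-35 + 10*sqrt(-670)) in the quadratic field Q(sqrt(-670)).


Tr(a + b*sqrt(d)) = (a + b*sqrt(d)) + (a - b*sqrt(d)) = 2a
= 2 * (-35)
= -70

-70


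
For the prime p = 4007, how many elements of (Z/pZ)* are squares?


For prime p, the number of non-zero quadratic residues is (p-1)/2.
= (4007-1)/2
= 2003

2003


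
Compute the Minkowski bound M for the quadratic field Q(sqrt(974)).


d = 974, d mod 4 = 2, so disc(K) = 4d = 3896; |disc(K)| = 3896
Real quadratic field, so n = 2, s = r2 = 0, r1 = 2
M = (n!/n^n) * (4/pi)^s * sqrt(|disc(K)|) = (2!/2^2) * (4/pi)^0 * sqrt(3896)
= 0.5 * 1.000000 * 62.417946
= 31.2090

31.2090


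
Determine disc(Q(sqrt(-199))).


For K = Q(sqrt(d)) with d squarefree: disc(K) = d if d = 1 mod 4, and disc(K) = 4d if d = 2 or 3 mod 4.
Here d = -199, and d mod 4 = 1.
d = 1 mod 4 (O_K = Z[(1+sqrt(d))/2]), so disc(K) = d = -199

-199


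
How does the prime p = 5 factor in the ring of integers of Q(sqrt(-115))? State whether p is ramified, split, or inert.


K = Q(sqrt(-115)). Since d mod 4 = 1, disc(K) = -115.
Check p | disc: -115 mod 5 = 0.
p divides disc, so p ramifies: (p) = P^2 with e=2, f=1, g=1.
Therefore p is ramified.

ramified


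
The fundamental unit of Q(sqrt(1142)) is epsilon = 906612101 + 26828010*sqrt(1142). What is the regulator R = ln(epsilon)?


epsilon = 906612101 + 26828010*sqrt(1142)
= 1.8132e+09
R = ln(1.8132e+09)
= 21.3184

21.3184


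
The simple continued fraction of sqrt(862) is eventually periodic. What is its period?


Run the CF algorithm for sqrt(862).
a_0 = floor(sqrt(862)) = 29; set m_0=0, q_0=1.
Recurrence: m' = q*a - m,  q' = (d - m'^2)/q,  a' = floor((a_0 + m')/q').
  step 1: m=29, q=21, a=2
  step 2: m=13, q=33, a=1
  step 3: m=20, q=14, a=3
  step 4: m=22, q=27, a=1
  step 5: m=5, q=31, a=1
  step 6: m=26, q=6, a=9
  step 7: m=28, q=13, a=4
  step 8: m=24, q=22, a=2
  step 9: m=20, q=21, a=2
  step 10: m=22, q=18, a=2
  step 11: m=14, q=37, a=1
  step 12: m=23, q=9, a=5
  step 13: m=22, q=42, a=1
  step 14: m=20, q=11, a=4
  step 15: m=24, q=26, a=2
  step 16: m=28, q=3, a=19
  step 17: m=29, q=7, a=8
  step 18: m=27, q=19, a=2
  step 19: m=11, q=39, a=1
  step 20: m=28, q=2, a=28
  step 21: m=28, q=39, a=1
  step 22: m=11, q=19, a=2
  step 23: m=27, q=7, a=8
  step 24: m=29, q=3, a=19
  step 25: m=28, q=26, a=2
  step 26: m=24, q=11, a=4
  step 27: m=20, q=42, a=1
  step 28: m=22, q=9, a=5
  step 29: m=23, q=37, a=1
  step 30: m=14, q=18, a=2
  step 31: m=22, q=21, a=2
  step 32: m=20, q=22, a=2
  step 33: m=24, q=13, a=4
  step 34: m=28, q=6, a=9
  step 35: m=26, q=31, a=1
  step 36: m=5, q=27, a=1
  step 37: m=22, q=14, a=3
  step 38: m=20, q=33, a=1
  step 39: m=13, q=21, a=2
  step 40: m=29, q=1, a=58
a_40 = 2*a_0 = 58, so the period closes here.
sqrt(862) = [29; 2, 1, 3, 1, 1, 9, 4, 2, 2, 2, 1, 5, 1, 4, 2, 19, 8, 2, 1, 28, 1, 2, 8, 19, 2, 4, 1, 5, 1, 2, 2, 2, 4, 9, 1, 1, 3, 1, 2, 58]
Period length = 40

40


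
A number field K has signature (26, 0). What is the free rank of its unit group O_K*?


By Dirichlet's unit theorem:
rank = r1 + r2 - 1
= 26 + 0 - 1
= 25

25


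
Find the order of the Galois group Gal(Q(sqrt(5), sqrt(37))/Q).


The 2 square roots of distinct primes are multiplicatively independent over Q,
so [K:Q] = 2^2 and Gal(K/Q) is isomorphic to (Z/2Z)^2.
|Gal| = 2^2 = 4

4


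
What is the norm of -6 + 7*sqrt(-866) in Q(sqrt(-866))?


N(a + b*sqrt(d)) = a^2 - d*b^2
= (-6)^2 - (-866)*(7)^2
= 36 + 42434
= 42470

42470


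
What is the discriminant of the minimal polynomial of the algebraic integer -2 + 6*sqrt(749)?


The element -2 + 6*sqrt(749) has minimal polynomial:
x^2 + 4*x - 26960
Discriminant = (4)^2 - 4*(-26960)
= 16 + 107840
= 107856

107856
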